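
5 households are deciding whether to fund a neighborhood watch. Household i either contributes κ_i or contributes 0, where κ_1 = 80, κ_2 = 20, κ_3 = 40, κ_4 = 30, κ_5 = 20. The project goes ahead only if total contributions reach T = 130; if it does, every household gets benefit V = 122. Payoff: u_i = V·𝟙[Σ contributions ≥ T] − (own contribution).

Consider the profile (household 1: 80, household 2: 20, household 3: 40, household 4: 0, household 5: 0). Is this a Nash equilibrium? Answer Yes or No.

Yes

Total = 140 ≥ 130: provided.
Household 1 (pledges 80, payoff 42): dropping to 0 → total 60, payoff 0. No gain.
Household 2 (pledges 20, payoff 102): dropping to 0 → total 120, payoff 0. No gain.
Household 3 (pledges 40, payoff 82): dropping to 0 → total 100, payoff 0. No gain.
Household 4 (pledges 0, payoff 122): pledging 30 → total 170, payoff 92. No gain.
Household 5 (pledges 0, payoff 122): pledging 20 → total 160, payoff 102. No gain.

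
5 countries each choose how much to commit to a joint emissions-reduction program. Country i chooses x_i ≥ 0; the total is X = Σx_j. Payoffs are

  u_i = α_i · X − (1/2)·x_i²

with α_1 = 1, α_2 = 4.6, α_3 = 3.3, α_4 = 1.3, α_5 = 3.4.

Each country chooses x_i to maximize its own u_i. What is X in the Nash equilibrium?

13.6

Country i's FOC: ∂u_i/∂x_i = α_i − x_i = 0, so x_i* = α_i.
NE contributions = (1, 4.6, 3.3, 1.3, 3.4); X = 13.6.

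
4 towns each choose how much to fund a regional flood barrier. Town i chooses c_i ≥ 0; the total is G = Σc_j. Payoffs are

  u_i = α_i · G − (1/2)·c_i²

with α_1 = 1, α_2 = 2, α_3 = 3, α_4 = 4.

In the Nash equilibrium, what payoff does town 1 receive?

Town i's FOC: ∂u_i/∂c_i = α_i − c_i = 0, so c_i* = α_i.
NE contributions = (1, 2, 3, 4); G = 10.
u_1 = α_1·G − ½·(c_1)² = 1·10 − ½·1² = 9.5.

9.5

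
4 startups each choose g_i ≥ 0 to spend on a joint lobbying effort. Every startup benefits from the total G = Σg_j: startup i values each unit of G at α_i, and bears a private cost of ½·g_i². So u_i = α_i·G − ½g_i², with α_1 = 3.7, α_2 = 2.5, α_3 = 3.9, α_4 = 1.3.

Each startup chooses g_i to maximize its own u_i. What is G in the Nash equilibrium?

11.4

Startup i's FOC: ∂u_i/∂g_i = α_i − g_i = 0, so g_i* = α_i.
NE contributions = (3.7, 2.5, 3.9, 1.3); G = 11.4.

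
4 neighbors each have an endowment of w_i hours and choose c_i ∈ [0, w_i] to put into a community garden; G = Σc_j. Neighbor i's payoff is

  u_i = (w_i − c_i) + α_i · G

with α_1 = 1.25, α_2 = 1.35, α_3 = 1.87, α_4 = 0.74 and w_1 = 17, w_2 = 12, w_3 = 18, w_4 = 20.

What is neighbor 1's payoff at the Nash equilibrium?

∂u_i/∂c_i = α_i − 1, so neighbor i contributes w_i if α_i > 1, else 0.
α_i > 1 for i ∈ {1, 2, 3}; NE contributions (17, 12, 18, 0), G = 47.
u_1 = (17 − 17) + 1.25·47 = 58.75.

58.75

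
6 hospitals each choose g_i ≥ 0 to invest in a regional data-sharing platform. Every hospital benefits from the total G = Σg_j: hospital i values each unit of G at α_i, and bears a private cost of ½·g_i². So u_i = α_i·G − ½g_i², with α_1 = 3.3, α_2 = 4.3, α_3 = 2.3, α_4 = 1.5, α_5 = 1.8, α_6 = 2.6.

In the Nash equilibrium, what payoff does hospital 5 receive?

Hospital i's FOC: ∂u_i/∂g_i = α_i − g_i = 0, so g_i* = α_i.
NE contributions = (3.3, 4.3, 2.3, 1.5, 1.8, 2.6); G = 15.8.
u_5 = α_5·G − ½·(g_5)² = 1.8·15.8 − ½·1.8² = 26.82.

26.82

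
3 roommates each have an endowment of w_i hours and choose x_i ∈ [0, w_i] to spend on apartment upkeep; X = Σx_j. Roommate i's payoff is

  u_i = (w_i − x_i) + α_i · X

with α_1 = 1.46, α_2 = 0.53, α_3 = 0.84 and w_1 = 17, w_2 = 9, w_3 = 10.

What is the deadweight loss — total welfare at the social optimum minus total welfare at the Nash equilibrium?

∂u_i/∂x_i = α_i − 1, so roommate i contributes w_i if α_i > 1, else 0.
α_i > 1 for i ∈ {1}; NE contributions (17, 0, 0), X = 17.
W^NE = Σw_i − X^NE + (Σα_i)·X^NE = 36 + 1.83·17 = 67.11.
Planner: ∂(Σu_j)/∂x_i = Σα_j − 1 = 1.83 > 0, so everyone contributes w_i; X^SO = 36, W^SO = 36 + 1.83·36 = 101.88.
Deadweight loss = 34.77.

34.77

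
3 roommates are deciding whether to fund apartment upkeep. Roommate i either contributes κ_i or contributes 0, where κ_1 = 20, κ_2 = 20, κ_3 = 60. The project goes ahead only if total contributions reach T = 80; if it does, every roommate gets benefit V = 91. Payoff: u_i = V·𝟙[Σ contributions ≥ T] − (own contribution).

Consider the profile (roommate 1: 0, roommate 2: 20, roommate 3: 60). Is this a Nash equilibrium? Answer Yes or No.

Yes

Total = 80 ≥ 80: provided.
Roommate 1 (pledges 0, payoff 91): pledging 20 → total 100, payoff 71. No gain.
Roommate 2 (pledges 20, payoff 71): dropping to 0 → total 60, payoff 0. No gain.
Roommate 3 (pledges 60, payoff 31): dropping to 0 → total 20, payoff 0. No gain.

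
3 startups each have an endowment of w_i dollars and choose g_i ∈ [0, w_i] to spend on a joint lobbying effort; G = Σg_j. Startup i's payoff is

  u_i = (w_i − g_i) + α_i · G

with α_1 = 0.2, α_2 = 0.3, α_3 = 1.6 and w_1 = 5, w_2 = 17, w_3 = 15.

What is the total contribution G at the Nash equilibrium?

∂u_i/∂g_i = α_i − 1, so startup i contributes w_i if α_i > 1, else 0.
α_i > 1 for i ∈ {3}; NE contributions (0, 0, 15), G = 15.

15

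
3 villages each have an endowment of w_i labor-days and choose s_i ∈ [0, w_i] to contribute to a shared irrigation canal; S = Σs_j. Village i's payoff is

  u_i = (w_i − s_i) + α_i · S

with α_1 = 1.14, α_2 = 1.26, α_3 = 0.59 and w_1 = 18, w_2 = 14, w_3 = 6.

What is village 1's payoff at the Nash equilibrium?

∂u_i/∂s_i = α_i − 1, so village i contributes w_i if α_i > 1, else 0.
α_i > 1 for i ∈ {1, 2}; NE contributions (18, 14, 0), S = 32.
u_1 = (18 − 18) + 1.14·32 = 36.48.

36.48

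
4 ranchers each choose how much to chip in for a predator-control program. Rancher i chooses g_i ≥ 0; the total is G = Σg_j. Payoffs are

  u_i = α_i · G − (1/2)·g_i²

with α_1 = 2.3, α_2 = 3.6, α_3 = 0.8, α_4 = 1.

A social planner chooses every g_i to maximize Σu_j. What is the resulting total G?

30.8

Planner FOC: ∂(Σu_j)/∂g_i = (Σα_j) − g_i = 0, so g_i^SO = Σα_j = 7.7 for every i; G^SO = 30.8.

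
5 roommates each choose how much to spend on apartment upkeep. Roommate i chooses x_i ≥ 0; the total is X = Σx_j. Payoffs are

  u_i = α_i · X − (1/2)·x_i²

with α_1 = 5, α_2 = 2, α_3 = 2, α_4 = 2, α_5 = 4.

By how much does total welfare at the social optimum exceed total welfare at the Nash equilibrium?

Roommate i's FOC: ∂u_i/∂x_i = α_i − x_i = 0, so x_i* = α_i.
NE contributions = (5, 2, 2, 2, 4); X = 15.
W^NE = (Σα)·X − ½Σα_i² = 15² − ½·53 = 198.5.
Planner sets x_i = Σα_j = 15 for every i, so X^SO = 5·15 = 75.
W^SO = (Σα)·X^SO − ½·5·(Σα)² = (5/2)·15² = 562.5.
Deadweight loss = W^SO − W^NE = 364.

364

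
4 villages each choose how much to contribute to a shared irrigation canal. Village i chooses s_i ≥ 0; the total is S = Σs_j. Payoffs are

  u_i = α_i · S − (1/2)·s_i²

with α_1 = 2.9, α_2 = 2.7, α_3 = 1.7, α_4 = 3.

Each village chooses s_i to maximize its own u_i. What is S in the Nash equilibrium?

Village i's FOC: ∂u_i/∂s_i = α_i − s_i = 0, so s_i* = α_i.
NE contributions = (2.9, 2.7, 1.7, 3); S = 10.3.

10.3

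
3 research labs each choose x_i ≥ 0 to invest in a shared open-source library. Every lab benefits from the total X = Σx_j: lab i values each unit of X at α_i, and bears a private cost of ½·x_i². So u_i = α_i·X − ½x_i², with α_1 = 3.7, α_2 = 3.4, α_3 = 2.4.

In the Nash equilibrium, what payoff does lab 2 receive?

Lab i's FOC: ∂u_i/∂x_i = α_i − x_i = 0, so x_i* = α_i.
NE contributions = (3.7, 3.4, 2.4); X = 9.5.
u_2 = α_2·X − ½·(x_2)² = 3.4·9.5 − ½·3.4² = 26.52.

26.52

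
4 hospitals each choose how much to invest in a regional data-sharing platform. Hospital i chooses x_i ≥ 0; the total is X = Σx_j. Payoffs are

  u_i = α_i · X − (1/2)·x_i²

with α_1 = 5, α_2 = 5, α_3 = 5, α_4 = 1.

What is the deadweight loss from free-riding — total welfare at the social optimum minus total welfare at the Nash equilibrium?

Hospital i's FOC: ∂u_i/∂x_i = α_i − x_i = 0, so x_i* = α_i.
NE contributions = (5, 5, 5, 1); X = 16.
W^NE = (Σα)·X − ½Σα_i² = 16² − ½·76 = 218.
Planner sets x_i = Σα_j = 16 for every i, so X^SO = 4·16 = 64.
W^SO = (Σα)·X^SO − ½·4·(Σα)² = (4/2)·16² = 512.
Deadweight loss = W^SO − W^NE = 294.

294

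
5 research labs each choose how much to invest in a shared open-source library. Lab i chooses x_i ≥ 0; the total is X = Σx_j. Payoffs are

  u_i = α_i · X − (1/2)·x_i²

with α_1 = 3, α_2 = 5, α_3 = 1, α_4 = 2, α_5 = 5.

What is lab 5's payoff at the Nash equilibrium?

67.5

Lab i's FOC: ∂u_i/∂x_i = α_i − x_i = 0, so x_i* = α_i.
NE contributions = (3, 5, 1, 2, 5); X = 16.
u_5 = α_5·X − ½·(x_5)² = 5·16 − ½·5² = 67.5.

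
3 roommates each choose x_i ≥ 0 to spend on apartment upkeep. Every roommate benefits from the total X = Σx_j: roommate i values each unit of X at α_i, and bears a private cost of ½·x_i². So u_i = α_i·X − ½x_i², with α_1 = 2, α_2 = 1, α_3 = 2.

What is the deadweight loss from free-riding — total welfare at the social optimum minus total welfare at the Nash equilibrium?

17

Roommate i's FOC: ∂u_i/∂x_i = α_i − x_i = 0, so x_i* = α_i.
NE contributions = (2, 1, 2); X = 5.
W^NE = (Σα)·X − ½Σα_i² = 5² − ½·9 = 20.5.
Planner sets x_i = Σα_j = 5 for every i, so X^SO = 3·5 = 15.
W^SO = (Σα)·X^SO − ½·3·(Σα)² = (3/2)·5² = 37.5.
Deadweight loss = W^SO − W^NE = 17.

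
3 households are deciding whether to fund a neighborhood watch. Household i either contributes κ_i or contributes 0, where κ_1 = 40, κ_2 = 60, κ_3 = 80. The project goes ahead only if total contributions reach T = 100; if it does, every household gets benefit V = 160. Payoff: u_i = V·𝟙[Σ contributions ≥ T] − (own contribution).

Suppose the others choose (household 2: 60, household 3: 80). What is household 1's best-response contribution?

0

Others' total = 140 ≥ 100; contributing adds cost 40 for no extra benefit.
Best response: 0.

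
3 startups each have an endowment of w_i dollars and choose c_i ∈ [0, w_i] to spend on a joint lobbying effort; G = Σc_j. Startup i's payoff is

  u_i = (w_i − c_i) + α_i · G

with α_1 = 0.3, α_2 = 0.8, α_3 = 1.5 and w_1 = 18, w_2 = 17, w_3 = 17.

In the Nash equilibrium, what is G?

∂u_i/∂c_i = α_i − 1, so startup i contributes w_i if α_i > 1, else 0.
α_i > 1 for i ∈ {3}; NE contributions (0, 0, 17), G = 17.

17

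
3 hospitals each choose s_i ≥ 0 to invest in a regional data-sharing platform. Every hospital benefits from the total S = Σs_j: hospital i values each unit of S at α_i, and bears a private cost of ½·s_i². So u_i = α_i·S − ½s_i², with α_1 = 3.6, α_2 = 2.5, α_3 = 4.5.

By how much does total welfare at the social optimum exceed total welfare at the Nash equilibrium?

Hospital i's FOC: ∂u_i/∂s_i = α_i − s_i = 0, so s_i* = α_i.
NE contributions = (3.6, 2.5, 4.5); S = 10.6.
W^NE = (Σα)·S − ½Σα_i² = 10.6² − ½·39.46 = 92.63.
Planner sets s_i = Σα_j = 10.6 for every i, so S^SO = 3·10.6 = 31.8.
W^SO = (Σα)·S^SO − ½·3·(Σα)² = (3/2)·10.6² = 168.54.
Deadweight loss = W^SO − W^NE = 75.91.

75.91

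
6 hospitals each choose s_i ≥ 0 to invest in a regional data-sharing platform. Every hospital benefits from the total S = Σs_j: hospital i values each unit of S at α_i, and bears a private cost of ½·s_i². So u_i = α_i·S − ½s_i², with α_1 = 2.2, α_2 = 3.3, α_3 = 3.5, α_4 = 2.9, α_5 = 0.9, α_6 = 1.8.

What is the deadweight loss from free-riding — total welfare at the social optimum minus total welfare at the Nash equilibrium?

446.54

Hospital i's FOC: ∂u_i/∂s_i = α_i − s_i = 0, so s_i* = α_i.
NE contributions = (2.2, 3.3, 3.5, 2.9, 0.9, 1.8); S = 14.6.
W^NE = (Σα)·S − ½Σα_i² = 14.6² − ½·40.44 = 192.94.
Planner sets s_i = Σα_j = 14.6 for every i, so S^SO = 6·14.6 = 87.6.
W^SO = (Σα)·S^SO − ½·6·(Σα)² = (6/2)·14.6² = 639.48.
Deadweight loss = W^SO − W^NE = 446.54.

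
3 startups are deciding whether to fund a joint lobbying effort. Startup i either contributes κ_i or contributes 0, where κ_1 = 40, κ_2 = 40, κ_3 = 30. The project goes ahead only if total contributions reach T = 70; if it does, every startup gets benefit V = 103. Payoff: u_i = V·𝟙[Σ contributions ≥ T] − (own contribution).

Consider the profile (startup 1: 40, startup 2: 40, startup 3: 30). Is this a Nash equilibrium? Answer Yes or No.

Total = 110 ≥ 70: provided.
Startup 1 (pledges 40, payoff 63): dropping to 0 → total 70, payoff 103. Profitable deviation.

No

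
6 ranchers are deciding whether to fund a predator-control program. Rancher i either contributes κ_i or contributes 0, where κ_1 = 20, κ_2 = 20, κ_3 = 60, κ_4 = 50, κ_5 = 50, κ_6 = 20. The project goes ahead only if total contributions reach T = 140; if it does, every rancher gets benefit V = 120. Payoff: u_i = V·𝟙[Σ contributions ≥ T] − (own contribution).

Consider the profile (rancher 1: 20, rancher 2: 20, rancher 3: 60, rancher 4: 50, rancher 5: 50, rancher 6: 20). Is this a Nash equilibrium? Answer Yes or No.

Total = 220 ≥ 140: provided.
Rancher 1 (pledges 20, payoff 100): dropping to 0 → total 200, payoff 120. Profitable deviation.

No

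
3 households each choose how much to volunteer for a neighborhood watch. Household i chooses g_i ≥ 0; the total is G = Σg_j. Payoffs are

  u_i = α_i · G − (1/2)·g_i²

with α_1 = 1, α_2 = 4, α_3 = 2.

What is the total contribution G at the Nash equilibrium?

Household i's FOC: ∂u_i/∂g_i = α_i − g_i = 0, so g_i* = α_i.
NE contributions = (1, 4, 2); G = 7.

7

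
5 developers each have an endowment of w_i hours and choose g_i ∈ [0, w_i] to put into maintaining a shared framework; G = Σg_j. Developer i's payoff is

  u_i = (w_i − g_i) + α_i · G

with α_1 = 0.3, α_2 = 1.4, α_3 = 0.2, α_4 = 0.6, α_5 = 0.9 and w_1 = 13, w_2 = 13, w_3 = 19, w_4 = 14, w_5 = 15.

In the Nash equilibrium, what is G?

∂u_i/∂g_i = α_i − 1, so developer i contributes w_i if α_i > 1, else 0.
α_i > 1 for i ∈ {2}; NE contributions (0, 13, 0, 0, 0), G = 13.

13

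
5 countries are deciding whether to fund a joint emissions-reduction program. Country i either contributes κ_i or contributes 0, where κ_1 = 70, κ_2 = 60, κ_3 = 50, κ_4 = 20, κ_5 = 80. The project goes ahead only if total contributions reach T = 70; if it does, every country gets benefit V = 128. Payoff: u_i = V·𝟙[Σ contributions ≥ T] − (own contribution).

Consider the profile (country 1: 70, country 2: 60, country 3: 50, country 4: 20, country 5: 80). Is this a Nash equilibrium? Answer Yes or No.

No

Total = 280 ≥ 70: provided.
Country 1 (pledges 70, payoff 58): dropping to 0 → total 210, payoff 128. Profitable deviation.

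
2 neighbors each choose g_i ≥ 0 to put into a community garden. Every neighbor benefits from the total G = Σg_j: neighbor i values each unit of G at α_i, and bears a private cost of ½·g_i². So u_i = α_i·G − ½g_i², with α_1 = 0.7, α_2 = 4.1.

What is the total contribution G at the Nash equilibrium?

4.8

Neighbor i's FOC: ∂u_i/∂g_i = α_i − g_i = 0, so g_i* = α_i.
NE contributions = (0.7, 4.1); G = 4.8.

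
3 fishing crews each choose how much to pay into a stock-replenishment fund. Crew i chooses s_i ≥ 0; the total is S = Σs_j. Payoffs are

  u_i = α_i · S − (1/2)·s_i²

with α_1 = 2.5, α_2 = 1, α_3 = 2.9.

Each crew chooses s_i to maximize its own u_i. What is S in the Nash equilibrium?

Crew i's FOC: ∂u_i/∂s_i = α_i − s_i = 0, so s_i* = α_i.
NE contributions = (2.5, 1, 2.9); S = 6.4.

6.4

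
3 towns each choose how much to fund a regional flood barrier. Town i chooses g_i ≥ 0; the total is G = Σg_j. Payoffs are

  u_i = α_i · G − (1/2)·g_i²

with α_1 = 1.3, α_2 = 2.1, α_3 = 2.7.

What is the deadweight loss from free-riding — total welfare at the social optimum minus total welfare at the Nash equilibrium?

Town i's FOC: ∂u_i/∂g_i = α_i − g_i = 0, so g_i* = α_i.
NE contributions = (1.3, 2.1, 2.7); G = 6.1.
W^NE = (Σα)·G − ½Σα_i² = 6.1² − ½·13.39 = 30.515.
Planner sets g_i = Σα_j = 6.1 for every i, so G^SO = 3·6.1 = 18.3.
W^SO = (Σα)·G^SO − ½·3·(Σα)² = (3/2)·6.1² = 55.815.
Deadweight loss = W^SO − W^NE = 25.3.

25.3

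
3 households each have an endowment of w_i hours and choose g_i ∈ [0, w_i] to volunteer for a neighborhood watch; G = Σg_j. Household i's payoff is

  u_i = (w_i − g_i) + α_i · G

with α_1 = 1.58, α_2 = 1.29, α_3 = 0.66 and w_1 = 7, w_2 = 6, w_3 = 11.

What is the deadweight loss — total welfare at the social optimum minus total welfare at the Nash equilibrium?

27.83

∂u_i/∂g_i = α_i − 1, so household i contributes w_i if α_i > 1, else 0.
α_i > 1 for i ∈ {1, 2}; NE contributions (7, 6, 0), G = 13.
W^NE = Σw_i − G^NE + (Σα_i)·G^NE = 24 + 2.53·13 = 56.89.
Planner: ∂(Σu_j)/∂g_i = Σα_j − 1 = 2.53 > 0, so everyone contributes w_i; G^SO = 24, W^SO = 24 + 2.53·24 = 84.72.
Deadweight loss = 27.83.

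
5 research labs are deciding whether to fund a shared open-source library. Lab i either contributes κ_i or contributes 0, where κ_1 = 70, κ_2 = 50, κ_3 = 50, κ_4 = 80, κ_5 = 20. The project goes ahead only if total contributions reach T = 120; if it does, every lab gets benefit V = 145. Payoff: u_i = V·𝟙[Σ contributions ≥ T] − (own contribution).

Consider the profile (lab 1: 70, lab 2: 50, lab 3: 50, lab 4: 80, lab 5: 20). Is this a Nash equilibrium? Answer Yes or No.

No

Total = 270 ≥ 120: provided.
Lab 1 (pledges 70, payoff 75): dropping to 0 → total 200, payoff 145. Profitable deviation.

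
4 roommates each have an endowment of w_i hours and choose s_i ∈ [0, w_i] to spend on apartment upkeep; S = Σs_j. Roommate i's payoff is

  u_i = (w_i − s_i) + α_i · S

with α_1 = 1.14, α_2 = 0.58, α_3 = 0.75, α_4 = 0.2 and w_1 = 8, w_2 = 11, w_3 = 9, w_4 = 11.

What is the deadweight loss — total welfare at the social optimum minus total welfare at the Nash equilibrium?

∂u_i/∂s_i = α_i − 1, so roommate i contributes w_i if α_i > 1, else 0.
α_i > 1 for i ∈ {1}; NE contributions (8, 0, 0, 0), S = 8.
W^NE = Σw_i − S^NE + (Σα_i)·S^NE = 39 + 1.67·8 = 52.36.
Planner: ∂(Σu_j)/∂s_i = Σα_j − 1 = 1.67 > 0, so everyone contributes w_i; S^SO = 39, W^SO = 39 + 1.67·39 = 104.13.
Deadweight loss = 51.77.

51.77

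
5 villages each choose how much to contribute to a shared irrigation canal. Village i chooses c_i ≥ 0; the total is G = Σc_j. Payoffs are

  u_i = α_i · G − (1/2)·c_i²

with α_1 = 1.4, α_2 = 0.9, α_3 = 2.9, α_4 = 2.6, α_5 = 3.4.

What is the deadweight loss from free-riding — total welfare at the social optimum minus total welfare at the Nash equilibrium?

202.91

Village i's FOC: ∂u_i/∂c_i = α_i − c_i = 0, so c_i* = α_i.
NE contributions = (1.4, 0.9, 2.9, 2.6, 3.4); G = 11.2.
W^NE = (Σα)·G − ½Σα_i² = 11.2² − ½·29.5 = 110.69.
Planner sets c_i = Σα_j = 11.2 for every i, so G^SO = 5·11.2 = 56.
W^SO = (Σα)·G^SO − ½·5·(Σα)² = (5/2)·11.2² = 313.6.
Deadweight loss = W^SO − W^NE = 202.91.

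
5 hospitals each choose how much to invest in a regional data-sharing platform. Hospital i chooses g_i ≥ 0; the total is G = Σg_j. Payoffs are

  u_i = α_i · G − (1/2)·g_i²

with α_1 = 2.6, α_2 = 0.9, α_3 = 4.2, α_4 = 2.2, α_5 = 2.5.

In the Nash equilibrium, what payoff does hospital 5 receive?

Hospital i's FOC: ∂u_i/∂g_i = α_i − g_i = 0, so g_i* = α_i.
NE contributions = (2.6, 0.9, 4.2, 2.2, 2.5); G = 12.4.
u_5 = α_5·G − ½·(g_5)² = 2.5·12.4 − ½·2.5² = 27.875.

27.875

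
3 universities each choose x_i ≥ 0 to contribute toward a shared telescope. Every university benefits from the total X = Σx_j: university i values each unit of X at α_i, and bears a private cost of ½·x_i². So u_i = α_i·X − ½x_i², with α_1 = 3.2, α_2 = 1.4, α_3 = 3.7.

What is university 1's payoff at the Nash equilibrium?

University i's FOC: ∂u_i/∂x_i = α_i − x_i = 0, so x_i* = α_i.
NE contributions = (3.2, 1.4, 3.7); X = 8.3.
u_1 = α_1·X − ½·(x_1)² = 3.2·8.3 − ½·3.2² = 21.44.

21.44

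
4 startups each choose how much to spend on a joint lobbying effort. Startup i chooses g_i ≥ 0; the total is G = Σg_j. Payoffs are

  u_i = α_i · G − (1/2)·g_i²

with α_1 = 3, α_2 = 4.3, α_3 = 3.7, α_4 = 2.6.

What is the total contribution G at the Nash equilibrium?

Startup i's FOC: ∂u_i/∂g_i = α_i − g_i = 0, so g_i* = α_i.
NE contributions = (3, 4.3, 3.7, 2.6); G = 13.6.

13.6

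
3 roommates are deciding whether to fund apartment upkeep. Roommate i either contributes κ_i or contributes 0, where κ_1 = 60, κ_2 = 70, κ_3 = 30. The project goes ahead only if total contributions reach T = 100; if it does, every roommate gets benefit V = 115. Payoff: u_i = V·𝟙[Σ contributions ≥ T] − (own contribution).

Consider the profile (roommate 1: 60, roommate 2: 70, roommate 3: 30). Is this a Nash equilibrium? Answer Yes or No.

No

Total = 160 ≥ 100: provided.
Roommate 1 (pledges 60, payoff 55): dropping to 0 → total 100, payoff 115. Profitable deviation.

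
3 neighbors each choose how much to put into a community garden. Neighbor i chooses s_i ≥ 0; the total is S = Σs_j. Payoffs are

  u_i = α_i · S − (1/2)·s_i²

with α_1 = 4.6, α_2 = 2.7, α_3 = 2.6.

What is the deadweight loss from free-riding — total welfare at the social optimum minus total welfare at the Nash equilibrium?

Neighbor i's FOC: ∂u_i/∂s_i = α_i − s_i = 0, so s_i* = α_i.
NE contributions = (4.6, 2.7, 2.6); S = 9.9.
W^NE = (Σα)·S − ½Σα_i² = 9.9² − ½·35.21 = 80.405.
Planner sets s_i = Σα_j = 9.9 for every i, so S^SO = 3·9.9 = 29.7.
W^SO = (Σα)·S^SO − ½·3·(Σα)² = (3/2)·9.9² = 147.015.
Deadweight loss = W^SO − W^NE = 66.61.

66.61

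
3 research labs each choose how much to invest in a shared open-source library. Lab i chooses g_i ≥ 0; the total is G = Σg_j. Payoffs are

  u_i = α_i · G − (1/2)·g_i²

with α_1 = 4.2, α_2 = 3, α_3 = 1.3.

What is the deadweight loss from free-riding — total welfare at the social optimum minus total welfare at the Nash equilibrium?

50.29

Lab i's FOC: ∂u_i/∂g_i = α_i − g_i = 0, so g_i* = α_i.
NE contributions = (4.2, 3, 1.3); G = 8.5.
W^NE = (Σα)·G − ½Σα_i² = 8.5² − ½·28.33 = 58.085.
Planner sets g_i = Σα_j = 8.5 for every i, so G^SO = 3·8.5 = 25.5.
W^SO = (Σα)·G^SO − ½·3·(Σα)² = (3/2)·8.5² = 108.375.
Deadweight loss = W^SO − W^NE = 50.29.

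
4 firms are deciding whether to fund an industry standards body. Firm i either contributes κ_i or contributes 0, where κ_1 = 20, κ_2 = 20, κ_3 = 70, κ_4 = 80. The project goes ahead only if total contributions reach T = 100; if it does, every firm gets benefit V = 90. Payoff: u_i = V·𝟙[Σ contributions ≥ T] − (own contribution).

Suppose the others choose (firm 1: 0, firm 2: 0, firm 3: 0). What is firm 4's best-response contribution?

Others' total = 0. Even contributing 80 gives 80 < 100: no benefit either way.
Best response: 0.

0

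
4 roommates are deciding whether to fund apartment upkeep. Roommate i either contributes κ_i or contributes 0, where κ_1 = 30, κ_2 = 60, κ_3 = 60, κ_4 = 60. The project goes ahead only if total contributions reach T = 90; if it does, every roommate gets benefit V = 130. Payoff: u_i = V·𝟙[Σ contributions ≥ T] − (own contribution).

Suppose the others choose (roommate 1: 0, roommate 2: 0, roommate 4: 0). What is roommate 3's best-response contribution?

0

Others' total = 0. Even contributing 60 gives 60 < 90: no benefit either way.
Best response: 0.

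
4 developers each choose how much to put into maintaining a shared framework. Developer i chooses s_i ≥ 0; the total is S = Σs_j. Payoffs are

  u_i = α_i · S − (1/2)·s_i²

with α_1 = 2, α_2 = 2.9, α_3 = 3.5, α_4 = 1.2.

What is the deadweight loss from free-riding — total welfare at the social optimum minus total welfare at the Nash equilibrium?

Developer i's FOC: ∂u_i/∂s_i = α_i − s_i = 0, so s_i* = α_i.
NE contributions = (2, 2.9, 3.5, 1.2); S = 9.6.
W^NE = (Σα)·S − ½Σα_i² = 9.6² − ½·26.1 = 79.11.
Planner sets s_i = Σα_j = 9.6 for every i, so S^SO = 4·9.6 = 38.4.
W^SO = (Σα)·S^SO − ½·4·(Σα)² = (4/2)·9.6² = 184.32.
Deadweight loss = W^SO − W^NE = 105.21.

105.21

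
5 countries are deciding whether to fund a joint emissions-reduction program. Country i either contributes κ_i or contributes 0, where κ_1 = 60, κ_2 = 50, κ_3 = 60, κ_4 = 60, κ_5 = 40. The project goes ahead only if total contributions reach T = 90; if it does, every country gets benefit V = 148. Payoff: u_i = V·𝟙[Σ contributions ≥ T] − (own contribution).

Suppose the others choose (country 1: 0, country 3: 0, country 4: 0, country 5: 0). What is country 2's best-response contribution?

Others' total = 0. Even contributing 50 gives 50 < 90: no benefit either way.
Best response: 0.

0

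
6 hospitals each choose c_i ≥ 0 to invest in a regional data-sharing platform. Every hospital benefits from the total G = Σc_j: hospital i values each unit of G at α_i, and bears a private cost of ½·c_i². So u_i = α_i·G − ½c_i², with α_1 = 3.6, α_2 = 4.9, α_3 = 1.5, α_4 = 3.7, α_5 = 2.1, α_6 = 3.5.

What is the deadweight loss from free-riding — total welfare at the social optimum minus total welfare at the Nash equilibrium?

Hospital i's FOC: ∂u_i/∂c_i = α_i − c_i = 0, so c_i* = α_i.
NE contributions = (3.6, 4.9, 1.5, 3.7, 2.1, 3.5); G = 19.3.
W^NE = (Σα)·G − ½Σα_i² = 19.3² − ½·69.57 = 337.705.
Planner sets c_i = Σα_j = 19.3 for every i, so G^SO = 6·19.3 = 115.8.
W^SO = (Σα)·G^SO − ½·6·(Σα)² = (6/2)·19.3² = 1117.47.
Deadweight loss = W^SO − W^NE = 779.765.

779.765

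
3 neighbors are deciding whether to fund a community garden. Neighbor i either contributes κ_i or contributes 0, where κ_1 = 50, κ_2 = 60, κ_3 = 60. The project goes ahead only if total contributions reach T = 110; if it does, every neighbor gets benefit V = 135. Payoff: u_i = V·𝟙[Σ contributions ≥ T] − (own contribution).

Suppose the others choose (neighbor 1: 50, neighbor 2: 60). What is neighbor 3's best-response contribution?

0

Others' total = 110 ≥ 110; contributing adds cost 60 for no extra benefit.
Best response: 0.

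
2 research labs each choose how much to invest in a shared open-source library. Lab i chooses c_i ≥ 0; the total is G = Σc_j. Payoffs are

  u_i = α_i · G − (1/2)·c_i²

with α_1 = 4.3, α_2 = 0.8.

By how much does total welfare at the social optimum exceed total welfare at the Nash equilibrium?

9.565

Lab i's FOC: ∂u_i/∂c_i = α_i − c_i = 0, so c_i* = α_i.
NE contributions = (4.3, 0.8); G = 5.1.
W^NE = (Σα)·G − ½Σα_i² = 5.1² − ½·19.13 = 16.445.
Planner sets c_i = Σα_j = 5.1 for every i, so G^SO = 2·5.1 = 10.2.
W^SO = (Σα)·G^SO − ½·2·(Σα)² = (2/2)·5.1² = 26.01.
Deadweight loss = W^SO − W^NE = 9.565.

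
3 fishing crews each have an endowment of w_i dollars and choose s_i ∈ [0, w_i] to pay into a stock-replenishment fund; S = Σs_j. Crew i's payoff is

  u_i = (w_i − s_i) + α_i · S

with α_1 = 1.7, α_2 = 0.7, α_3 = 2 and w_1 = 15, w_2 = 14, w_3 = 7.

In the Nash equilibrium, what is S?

∂u_i/∂s_i = α_i − 1, so crew i contributes w_i if α_i > 1, else 0.
α_i > 1 for i ∈ {1, 3}; NE contributions (15, 0, 7), S = 22.

22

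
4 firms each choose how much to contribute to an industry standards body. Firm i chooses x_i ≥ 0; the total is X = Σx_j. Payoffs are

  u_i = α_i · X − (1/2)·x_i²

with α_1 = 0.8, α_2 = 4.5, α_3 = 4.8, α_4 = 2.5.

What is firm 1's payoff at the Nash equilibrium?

Firm i's FOC: ∂u_i/∂x_i = α_i − x_i = 0, so x_i* = α_i.
NE contributions = (0.8, 4.5, 4.8, 2.5); X = 12.6.
u_1 = α_1·X − ½·(x_1)² = 0.8·12.6 − ½·0.8² = 9.76.

9.76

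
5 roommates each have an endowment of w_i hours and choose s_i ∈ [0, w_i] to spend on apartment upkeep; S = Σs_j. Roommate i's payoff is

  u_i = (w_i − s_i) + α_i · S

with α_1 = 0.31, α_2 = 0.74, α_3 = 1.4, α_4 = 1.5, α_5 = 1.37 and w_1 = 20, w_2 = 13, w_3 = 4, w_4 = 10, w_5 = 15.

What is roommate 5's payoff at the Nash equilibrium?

∂u_i/∂s_i = α_i − 1, so roommate i contributes w_i if α_i > 1, else 0.
α_i > 1 for i ∈ {3, 4, 5}; NE contributions (0, 0, 4, 10, 15), S = 29.
u_5 = (15 − 15) + 1.37·29 = 39.73.

39.73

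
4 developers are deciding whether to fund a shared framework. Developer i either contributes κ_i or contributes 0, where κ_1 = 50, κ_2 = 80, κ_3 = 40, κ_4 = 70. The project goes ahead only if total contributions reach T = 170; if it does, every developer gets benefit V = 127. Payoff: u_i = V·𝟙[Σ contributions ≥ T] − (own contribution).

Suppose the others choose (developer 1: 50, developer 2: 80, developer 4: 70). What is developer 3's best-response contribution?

0

Others' total = 200 ≥ 170; contributing adds cost 40 for no extra benefit.
Best response: 0.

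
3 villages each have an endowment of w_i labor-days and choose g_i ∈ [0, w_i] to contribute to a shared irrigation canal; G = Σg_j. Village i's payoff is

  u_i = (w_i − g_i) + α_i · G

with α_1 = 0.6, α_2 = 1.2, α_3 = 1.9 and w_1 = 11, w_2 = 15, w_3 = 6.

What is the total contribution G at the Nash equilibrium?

21

∂u_i/∂g_i = α_i − 1, so village i contributes w_i if α_i > 1, else 0.
α_i > 1 for i ∈ {2, 3}; NE contributions (0, 15, 6), G = 21.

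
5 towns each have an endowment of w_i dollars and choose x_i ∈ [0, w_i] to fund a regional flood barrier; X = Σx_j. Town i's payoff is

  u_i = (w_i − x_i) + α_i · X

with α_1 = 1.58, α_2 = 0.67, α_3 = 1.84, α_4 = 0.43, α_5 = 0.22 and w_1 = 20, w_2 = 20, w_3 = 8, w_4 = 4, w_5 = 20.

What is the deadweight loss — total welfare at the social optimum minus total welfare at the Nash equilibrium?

∂u_i/∂x_i = α_i − 1, so town i contributes w_i if α_i > 1, else 0.
α_i > 1 for i ∈ {1, 3}; NE contributions (20, 0, 8, 0, 0), X = 28.
W^NE = Σw_i − X^NE + (Σα_i)·X^NE = 72 + 3.74·28 = 176.72.
Planner: ∂(Σu_j)/∂x_i = Σα_j − 1 = 3.74 > 0, so everyone contributes w_i; X^SO = 72, W^SO = 72 + 3.74·72 = 341.28.
Deadweight loss = 164.56.

164.56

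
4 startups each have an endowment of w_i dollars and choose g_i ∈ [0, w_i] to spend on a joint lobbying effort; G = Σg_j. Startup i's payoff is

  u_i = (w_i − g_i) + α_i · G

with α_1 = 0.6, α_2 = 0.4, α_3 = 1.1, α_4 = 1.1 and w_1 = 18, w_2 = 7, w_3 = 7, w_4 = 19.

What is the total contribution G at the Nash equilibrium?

26

∂u_i/∂g_i = α_i − 1, so startup i contributes w_i if α_i > 1, else 0.
α_i > 1 for i ∈ {3, 4}; NE contributions (0, 0, 7, 19), G = 26.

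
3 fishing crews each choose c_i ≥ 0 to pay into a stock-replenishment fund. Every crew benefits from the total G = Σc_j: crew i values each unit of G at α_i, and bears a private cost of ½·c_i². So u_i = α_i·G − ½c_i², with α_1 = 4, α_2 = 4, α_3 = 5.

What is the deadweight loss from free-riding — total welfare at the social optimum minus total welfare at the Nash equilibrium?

Crew i's FOC: ∂u_i/∂c_i = α_i − c_i = 0, so c_i* = α_i.
NE contributions = (4, 4, 5); G = 13.
W^NE = (Σα)·G − ½Σα_i² = 13² − ½·57 = 140.5.
Planner sets c_i = Σα_j = 13 for every i, so G^SO = 3·13 = 39.
W^SO = (Σα)·G^SO − ½·3·(Σα)² = (3/2)·13² = 253.5.
Deadweight loss = W^SO − W^NE = 113.

113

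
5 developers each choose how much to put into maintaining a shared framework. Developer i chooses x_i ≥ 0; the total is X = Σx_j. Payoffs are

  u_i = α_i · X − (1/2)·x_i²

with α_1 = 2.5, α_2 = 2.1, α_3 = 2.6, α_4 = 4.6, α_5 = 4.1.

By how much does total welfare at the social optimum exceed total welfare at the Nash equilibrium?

Developer i's FOC: ∂u_i/∂x_i = α_i − x_i = 0, so x_i* = α_i.
NE contributions = (2.5, 2.1, 2.6, 4.6, 4.1); X = 15.9.
W^NE = (Σα)·X − ½Σα_i² = 15.9² − ½·55.39 = 225.115.
Planner sets x_i = Σα_j = 15.9 for every i, so X^SO = 5·15.9 = 79.5.
W^SO = (Σα)·X^SO − ½·5·(Σα)² = (5/2)·15.9² = 632.025.
Deadweight loss = W^SO − W^NE = 406.91.

406.91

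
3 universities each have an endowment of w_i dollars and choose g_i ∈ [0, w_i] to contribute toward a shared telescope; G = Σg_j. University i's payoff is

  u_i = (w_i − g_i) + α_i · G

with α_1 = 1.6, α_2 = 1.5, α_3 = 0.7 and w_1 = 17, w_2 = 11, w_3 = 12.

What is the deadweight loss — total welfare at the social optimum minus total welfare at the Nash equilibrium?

∂u_i/∂g_i = α_i − 1, so university i contributes w_i if α_i > 1, else 0.
α_i > 1 for i ∈ {1, 2}; NE contributions (17, 11, 0), G = 28.
W^NE = Σw_i − G^NE + (Σα_i)·G^NE = 40 + 2.8·28 = 118.4.
Planner: ∂(Σu_j)/∂g_i = Σα_j − 1 = 2.8 > 0, so everyone contributes w_i; G^SO = 40, W^SO = 40 + 2.8·40 = 152.
Deadweight loss = 33.6.

33.6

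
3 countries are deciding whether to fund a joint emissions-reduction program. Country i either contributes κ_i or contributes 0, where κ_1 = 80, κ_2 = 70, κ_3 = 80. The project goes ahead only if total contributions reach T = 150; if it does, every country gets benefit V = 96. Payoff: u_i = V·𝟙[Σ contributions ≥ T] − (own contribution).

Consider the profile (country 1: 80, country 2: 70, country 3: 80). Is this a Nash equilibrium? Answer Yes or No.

No

Total = 230 ≥ 150: provided.
Country 1 (pledges 80, payoff 16): dropping to 0 → total 150, payoff 96. Profitable deviation.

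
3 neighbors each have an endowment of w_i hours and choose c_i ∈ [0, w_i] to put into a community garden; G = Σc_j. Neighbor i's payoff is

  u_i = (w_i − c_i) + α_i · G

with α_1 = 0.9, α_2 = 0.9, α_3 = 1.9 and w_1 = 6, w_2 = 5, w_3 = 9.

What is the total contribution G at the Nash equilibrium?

∂u_i/∂c_i = α_i − 1, so neighbor i contributes w_i if α_i > 1, else 0.
α_i > 1 for i ∈ {3}; NE contributions (0, 0, 9), G = 9.

9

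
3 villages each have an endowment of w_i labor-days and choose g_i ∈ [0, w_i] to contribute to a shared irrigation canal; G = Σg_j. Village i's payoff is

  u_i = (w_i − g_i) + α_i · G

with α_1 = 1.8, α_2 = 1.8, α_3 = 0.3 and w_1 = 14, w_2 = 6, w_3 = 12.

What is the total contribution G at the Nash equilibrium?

20

∂u_i/∂g_i = α_i − 1, so village i contributes w_i if α_i > 1, else 0.
α_i > 1 for i ∈ {1, 2}; NE contributions (14, 6, 0), G = 20.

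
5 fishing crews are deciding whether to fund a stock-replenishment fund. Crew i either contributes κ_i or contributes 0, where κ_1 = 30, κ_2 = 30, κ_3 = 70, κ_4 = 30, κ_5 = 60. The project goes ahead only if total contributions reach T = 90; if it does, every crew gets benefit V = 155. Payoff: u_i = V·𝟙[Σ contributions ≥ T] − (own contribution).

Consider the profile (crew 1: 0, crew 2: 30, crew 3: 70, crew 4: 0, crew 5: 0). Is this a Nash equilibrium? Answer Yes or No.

Total = 100 ≥ 90: provided.
Crew 1 (pledges 0, payoff 155): pledging 30 → total 130, payoff 125. No gain.
Crew 2 (pledges 30, payoff 125): dropping to 0 → total 70, payoff 0. No gain.
Crew 3 (pledges 70, payoff 85): dropping to 0 → total 30, payoff 0. No gain.
Crew 4 (pledges 0, payoff 155): pledging 30 → total 130, payoff 125. No gain.
Crew 5 (pledges 0, payoff 155): pledging 60 → total 160, payoff 95. No gain.

Yes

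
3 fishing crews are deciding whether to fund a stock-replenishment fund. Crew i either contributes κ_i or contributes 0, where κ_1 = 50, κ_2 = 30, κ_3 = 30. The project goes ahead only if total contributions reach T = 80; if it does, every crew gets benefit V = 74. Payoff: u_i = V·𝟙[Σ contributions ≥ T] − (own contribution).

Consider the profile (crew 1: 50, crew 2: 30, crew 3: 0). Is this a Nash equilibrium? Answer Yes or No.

Yes

Total = 80 ≥ 80: provided.
Crew 1 (pledges 50, payoff 24): dropping to 0 → total 30, payoff 0. No gain.
Crew 2 (pledges 30, payoff 44): dropping to 0 → total 50, payoff 0. No gain.
Crew 3 (pledges 0, payoff 74): pledging 30 → total 110, payoff 44. No gain.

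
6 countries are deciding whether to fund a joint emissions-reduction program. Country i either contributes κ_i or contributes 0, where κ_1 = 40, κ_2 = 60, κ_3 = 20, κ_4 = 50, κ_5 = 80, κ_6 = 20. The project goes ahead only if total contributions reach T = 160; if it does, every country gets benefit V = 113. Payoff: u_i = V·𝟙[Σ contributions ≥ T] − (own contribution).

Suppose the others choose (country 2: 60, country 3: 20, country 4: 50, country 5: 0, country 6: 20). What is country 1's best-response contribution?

Others' total = 150. Contributing 40 brings total to 190 ≥ 160: gain V − κ_1 = 73.
Best response: 40.

40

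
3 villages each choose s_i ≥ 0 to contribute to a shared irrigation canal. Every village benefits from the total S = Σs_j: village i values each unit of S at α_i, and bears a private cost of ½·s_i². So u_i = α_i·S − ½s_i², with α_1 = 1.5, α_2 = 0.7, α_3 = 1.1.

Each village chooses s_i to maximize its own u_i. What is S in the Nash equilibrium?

3.3

Village i's FOC: ∂u_i/∂s_i = α_i − s_i = 0, so s_i* = α_i.
NE contributions = (1.5, 0.7, 1.1); S = 3.3.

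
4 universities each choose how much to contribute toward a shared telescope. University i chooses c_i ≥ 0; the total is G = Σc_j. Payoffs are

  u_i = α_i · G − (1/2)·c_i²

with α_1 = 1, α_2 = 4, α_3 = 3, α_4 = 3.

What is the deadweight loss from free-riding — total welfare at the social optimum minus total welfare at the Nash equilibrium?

University i's FOC: ∂u_i/∂c_i = α_i − c_i = 0, so c_i* = α_i.
NE contributions = (1, 4, 3, 3); G = 11.
W^NE = (Σα)·G − ½Σα_i² = 11² − ½·35 = 103.5.
Planner sets c_i = Σα_j = 11 for every i, so G^SO = 4·11 = 44.
W^SO = (Σα)·G^SO − ½·4·(Σα)² = (4/2)·11² = 242.
Deadweight loss = W^SO − W^NE = 138.5.

138.5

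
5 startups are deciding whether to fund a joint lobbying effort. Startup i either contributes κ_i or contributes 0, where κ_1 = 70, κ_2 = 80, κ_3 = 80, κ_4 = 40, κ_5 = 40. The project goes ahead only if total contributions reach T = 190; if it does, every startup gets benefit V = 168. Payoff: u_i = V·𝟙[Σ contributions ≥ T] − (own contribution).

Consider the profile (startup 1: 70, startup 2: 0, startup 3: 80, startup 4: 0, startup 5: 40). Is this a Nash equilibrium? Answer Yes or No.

Yes

Total = 190 ≥ 190: provided.
Startup 1 (pledges 70, payoff 98): dropping to 0 → total 120, payoff 0. No gain.
Startup 2 (pledges 0, payoff 168): pledging 80 → total 270, payoff 88. No gain.
Startup 3 (pledges 80, payoff 88): dropping to 0 → total 110, payoff 0. No gain.
Startup 4 (pledges 0, payoff 168): pledging 40 → total 230, payoff 128. No gain.
Startup 5 (pledges 40, payoff 128): dropping to 0 → total 150, payoff 0. No gain.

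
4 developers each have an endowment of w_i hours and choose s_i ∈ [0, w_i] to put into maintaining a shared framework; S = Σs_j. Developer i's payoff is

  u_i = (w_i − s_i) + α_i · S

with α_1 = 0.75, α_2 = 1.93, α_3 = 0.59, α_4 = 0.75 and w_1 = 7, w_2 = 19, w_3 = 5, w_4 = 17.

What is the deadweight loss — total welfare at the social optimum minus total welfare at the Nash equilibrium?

∂u_i/∂s_i = α_i − 1, so developer i contributes w_i if α_i > 1, else 0.
α_i > 1 for i ∈ {2}; NE contributions (0, 19, 0, 0), S = 19.
W^NE = Σw_i − S^NE + (Σα_i)·S^NE = 48 + 3.02·19 = 105.38.
Planner: ∂(Σu_j)/∂s_i = Σα_j − 1 = 3.02 > 0, so everyone contributes w_i; S^SO = 48, W^SO = 48 + 3.02·48 = 192.96.
Deadweight loss = 87.58.

87.58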